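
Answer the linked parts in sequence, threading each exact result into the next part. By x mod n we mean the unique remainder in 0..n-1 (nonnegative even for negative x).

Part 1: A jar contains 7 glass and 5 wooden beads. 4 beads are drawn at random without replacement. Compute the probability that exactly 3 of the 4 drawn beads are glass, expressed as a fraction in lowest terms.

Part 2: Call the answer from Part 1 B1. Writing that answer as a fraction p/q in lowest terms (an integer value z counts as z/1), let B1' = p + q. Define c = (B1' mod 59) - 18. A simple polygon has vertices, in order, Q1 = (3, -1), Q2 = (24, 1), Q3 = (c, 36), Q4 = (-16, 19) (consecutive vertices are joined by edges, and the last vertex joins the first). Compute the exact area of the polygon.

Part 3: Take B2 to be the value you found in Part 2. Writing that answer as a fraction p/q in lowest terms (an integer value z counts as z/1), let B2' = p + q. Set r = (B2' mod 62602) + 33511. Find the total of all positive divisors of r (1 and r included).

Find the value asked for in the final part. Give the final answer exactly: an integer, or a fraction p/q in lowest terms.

Part 1: total draws C(12,4) = 495; favorable C(7,3)*C(5,1) = 175; P = 35/99; answer 35/99
Part 2: B1 = 35/99; threaded value p + q = 134; c = -2; cross terms: (3*1 - 24*-1)=27, (24*36 - -2*1)=866, (-2*19 - -16*36)=538, (-16*-1 - 3*19)=-41; twice the area = |1390| = 1390; area = 695; answer 695
Part 3: B2 = 695; threaded value p + q = 696; r = 34207; 34207 = 79 * 433; sigma = (1 + 79) * (1 + 433) = 80 * 434 = 34720; answer 34720

34720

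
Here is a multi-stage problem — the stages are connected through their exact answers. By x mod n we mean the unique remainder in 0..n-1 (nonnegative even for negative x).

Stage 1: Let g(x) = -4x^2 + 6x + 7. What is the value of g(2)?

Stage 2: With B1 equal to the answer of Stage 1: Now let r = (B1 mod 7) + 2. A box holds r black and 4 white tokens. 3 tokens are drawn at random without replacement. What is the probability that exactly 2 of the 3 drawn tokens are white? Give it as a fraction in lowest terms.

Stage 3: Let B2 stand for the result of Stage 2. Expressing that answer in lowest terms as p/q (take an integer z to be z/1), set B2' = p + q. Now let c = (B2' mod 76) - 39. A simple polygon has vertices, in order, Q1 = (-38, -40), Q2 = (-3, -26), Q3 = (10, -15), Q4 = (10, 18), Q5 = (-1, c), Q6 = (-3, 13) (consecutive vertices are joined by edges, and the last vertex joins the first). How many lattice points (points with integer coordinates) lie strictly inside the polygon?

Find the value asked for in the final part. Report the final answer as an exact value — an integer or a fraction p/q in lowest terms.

910

Stage 1: -4*(2)^2 + 6*(2)^1 + 7 = (-16) + (12) + (7) = 3; answer 3
Stage 2: B1 = 3; r = 5; total draws C(9,3) = 84; favorable C(4,2)*C(5,1) = 30; P = 5/14; answer 5/14
Stage 3: B2 = 5/14; threaded value p + q = 19; c = -20; cross terms: (-38*-26 - -3*-40)=868, (-3*-15 - 10*-26)=305, (10*18 - 10*-15)=330, (10*-20 - -1*18)=-182, (-1*13 - -3*-20)=-73, (-3*-40 - -38*13)=614; twice the area = |1862| = 1862; area = 931; boundary points = 7 + 1 + 33 + 1 + 1 + 1 = 44; strictly interior points = area - boundary/2 + 1 = 910; answer 910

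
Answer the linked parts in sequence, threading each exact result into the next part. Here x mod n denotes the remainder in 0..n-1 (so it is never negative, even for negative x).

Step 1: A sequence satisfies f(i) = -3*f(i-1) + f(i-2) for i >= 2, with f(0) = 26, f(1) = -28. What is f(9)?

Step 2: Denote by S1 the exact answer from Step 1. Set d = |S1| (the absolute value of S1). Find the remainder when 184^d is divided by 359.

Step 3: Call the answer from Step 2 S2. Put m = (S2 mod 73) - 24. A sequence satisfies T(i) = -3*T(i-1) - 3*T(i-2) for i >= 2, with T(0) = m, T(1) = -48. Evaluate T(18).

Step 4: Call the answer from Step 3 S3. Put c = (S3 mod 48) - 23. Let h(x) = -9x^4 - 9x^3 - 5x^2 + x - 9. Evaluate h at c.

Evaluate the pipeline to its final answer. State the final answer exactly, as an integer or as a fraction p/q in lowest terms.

-32593

Step 1: f(2) = -3*(-28) + 1*(26) = 110; iterating: f(2)=110, f(3)=-358, f(4)=1184, f(5)=-3910, f(6)=12914, f(7)=-42652, f(8)=140870, f(9)=-465262; answer -465262
Step 2: S1 = -465262; d = 465262; squarings mod 359: 184^1=184, 184^2=110, 184^4=253, 184^8=107, 184^16=320, 184^32=85, 184^64=45, 184^128=230, 184^256=127, 184^512=333, 184^1024=317, 184^2048=328, 184^4096=243, 184^8192=173, 184^16384=132, 184^32768=192, 184^65536=246, 184^131072=204, 184^262144=331; 184^465262 = 184^2 * 184^4 * 184^8 * 184^32 * 184^64 * 184^256 * 184^2048 * 184^4096 * 184^65536 * 184^131072 * 184^262144 = 181 (mod 359); answer 181
Step 3: S2 = 181; m = 11; T(2) = -3*(-48) - 3*(11) = 111; iterating: T(2)=111, T(3)=-189, T(4)=234, T(5)=-135, T(6)=-297, T(7)=1296, T(8)=-2997, T(9)=5103, T(10)=-6318, T(11)=3645, T(12)=8019, T(13)=-34992, T(14)=80919, T(15)=-137781, T(16)=170586, T(17)=-98415, T(18)=-216513; answer -216513
Step 4: S3 = -216513; c = -8; -9*(-8)^4 - 9*(-8)^3 - 5*(-8)^2 + 1*(-8)^1 - 9 = (-36864) + (4608) + (-320) + (-8) + (-9) = -32593; answer -32593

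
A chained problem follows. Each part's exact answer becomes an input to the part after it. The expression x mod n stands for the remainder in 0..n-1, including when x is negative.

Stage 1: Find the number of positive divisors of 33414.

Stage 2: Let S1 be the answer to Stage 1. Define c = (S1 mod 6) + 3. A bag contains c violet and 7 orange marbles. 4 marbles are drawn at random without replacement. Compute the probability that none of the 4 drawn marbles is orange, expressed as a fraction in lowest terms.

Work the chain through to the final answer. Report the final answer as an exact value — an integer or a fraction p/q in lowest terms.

Stage 1: 33414 = 2 * 3 * 5569; number of divisors = (1+1) * (1+1) * (1+1) = 8; answer 8
Stage 2: S1 = 8; c = 5; total draws C(12,4) = 495; favorable C(5,4) = 5; P = 1/99; answer 1/99

1/99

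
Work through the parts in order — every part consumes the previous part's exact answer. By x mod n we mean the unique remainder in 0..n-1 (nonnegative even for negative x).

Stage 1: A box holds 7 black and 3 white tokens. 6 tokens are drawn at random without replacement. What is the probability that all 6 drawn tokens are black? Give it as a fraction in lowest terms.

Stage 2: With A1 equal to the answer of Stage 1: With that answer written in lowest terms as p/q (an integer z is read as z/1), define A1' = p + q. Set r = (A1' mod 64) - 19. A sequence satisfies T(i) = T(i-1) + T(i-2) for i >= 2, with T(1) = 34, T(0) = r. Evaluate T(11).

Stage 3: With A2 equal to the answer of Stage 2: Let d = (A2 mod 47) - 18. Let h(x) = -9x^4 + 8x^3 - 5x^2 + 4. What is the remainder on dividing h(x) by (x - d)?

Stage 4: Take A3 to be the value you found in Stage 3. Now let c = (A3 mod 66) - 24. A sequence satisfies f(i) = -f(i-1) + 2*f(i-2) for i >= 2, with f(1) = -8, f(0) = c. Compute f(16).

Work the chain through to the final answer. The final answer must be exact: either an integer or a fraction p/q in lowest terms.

436912

Stage 1: total draws C(10,6) = 210; favorable C(7,6) = 7; P = 1/30; answer 1/30
Stage 2: A1 = 1/30; threaded value p + q = 31; r = 12; T(2) = 1*(34) + 1*(12) = 46; iterating: T(2)=46, T(3)=80, T(4)=126, T(5)=206, T(6)=332, T(7)=538, T(8)=870, T(9)=1408, T(10)=2278, T(11)=3686; answer 3686
Stage 3: A2 = 3686; d = 2; remainder = value at the root: -9*(2)^4 + 8*(2)^3 - 5*(2)^2 + 4 = (-144) + (64) + (-20) + (4) = -96; answer -96
Stage 4: A3 = -96; c = 12; f(2) = -1*(-8) + 2*(12) = 32; iterating: f(2)=32, f(3)=-48, f(4)=112, f(5)=-208, f(6)=432, f(7)=-848, f(8)=1712, f(9)=-3408, f(10)=6832, f(11)=-13648, f(12)=27312, f(13)=-54608, f(14)=109232, f(15)=-218448, f(16)=436912; answer 436912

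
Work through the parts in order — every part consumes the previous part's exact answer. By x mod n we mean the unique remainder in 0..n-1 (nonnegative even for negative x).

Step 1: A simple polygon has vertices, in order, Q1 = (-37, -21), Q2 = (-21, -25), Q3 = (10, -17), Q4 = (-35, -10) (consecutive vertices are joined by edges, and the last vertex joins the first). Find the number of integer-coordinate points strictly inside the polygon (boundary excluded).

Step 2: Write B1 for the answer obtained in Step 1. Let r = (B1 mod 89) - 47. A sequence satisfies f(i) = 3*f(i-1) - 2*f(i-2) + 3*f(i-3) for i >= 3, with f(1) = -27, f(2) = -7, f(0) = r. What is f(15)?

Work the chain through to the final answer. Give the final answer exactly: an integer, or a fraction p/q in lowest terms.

-8953035

Step 1: cross terms: (-37*-25 - -21*-21)=484, (-21*-17 - 10*-25)=607, (10*-10 - -35*-17)=-695, (-35*-21 - -37*-10)=365; twice the area = |761| = 761; area = 761/2; boundary points = 4 + 1 + 1 + 1 = 7; strictly interior points = area - boundary/2 + 1 = 378; answer 378
Step 2: B1 = 378; r = -25; f(3) = 3*(-7) - 2*(-27) + 3*(-25) = -42; iterating: f(3)=-42, f(4)=-193, f(5)=-516, f(6)=-1288, f(7)=-3411, f(8)=-9205, f(9)=-24657, f(10)=-65794, f(11)=-175683, f(12)=-469432, f(13)=-1254312, f(14)=-3351121, f(15)=-8953035; answer -8953035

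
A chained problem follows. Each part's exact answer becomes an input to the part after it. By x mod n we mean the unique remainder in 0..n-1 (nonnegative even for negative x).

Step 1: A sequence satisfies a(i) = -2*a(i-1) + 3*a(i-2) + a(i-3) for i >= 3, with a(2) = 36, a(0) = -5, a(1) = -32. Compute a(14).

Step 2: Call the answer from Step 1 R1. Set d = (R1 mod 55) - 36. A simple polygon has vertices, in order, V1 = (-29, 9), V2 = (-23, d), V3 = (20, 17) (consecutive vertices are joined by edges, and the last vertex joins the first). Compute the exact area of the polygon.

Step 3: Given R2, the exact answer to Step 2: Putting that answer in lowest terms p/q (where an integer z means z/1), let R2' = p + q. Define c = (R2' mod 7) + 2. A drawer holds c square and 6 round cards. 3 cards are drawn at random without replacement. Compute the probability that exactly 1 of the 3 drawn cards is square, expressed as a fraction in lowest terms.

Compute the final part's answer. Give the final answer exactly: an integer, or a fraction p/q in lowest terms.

Step 1: a(3) = -2*(36) + 3*(-32) + 1*(-5) = -173; iterating: a(3)=-173, a(4)=422, a(5)=-1327, a(6)=3747, a(7)=-11053, a(8)=32020, a(9)=-93452, a(10)=271911, a(11)=-792158, a(12)=2306597, a(13)=-6717757, a(14)=19563147; answer 19563147
Step 2: R1 = 19563147; d = -4; cross terms: (-29*-4 - -23*9)=323, (-23*17 - 20*-4)=-311, (20*9 - -29*17)=673; twice the area = |685| = 685; area = 685/2; answer 685/2
Step 3: R2 = 685/2; threaded value p + q = 687; c = 3; total draws C(9,3) = 84; favorable C(3,1)*C(6,2) = 45; P = 15/28; answer 15/28

15/28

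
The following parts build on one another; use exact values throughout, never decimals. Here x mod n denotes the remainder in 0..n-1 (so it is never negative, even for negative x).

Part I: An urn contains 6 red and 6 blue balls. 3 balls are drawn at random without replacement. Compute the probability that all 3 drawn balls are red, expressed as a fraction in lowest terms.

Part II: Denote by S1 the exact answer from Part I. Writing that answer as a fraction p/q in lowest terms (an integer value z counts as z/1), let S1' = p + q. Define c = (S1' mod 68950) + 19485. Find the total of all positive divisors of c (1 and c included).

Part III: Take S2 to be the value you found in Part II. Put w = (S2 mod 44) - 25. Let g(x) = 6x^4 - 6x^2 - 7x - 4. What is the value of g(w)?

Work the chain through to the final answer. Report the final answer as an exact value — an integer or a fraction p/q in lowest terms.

87039

Part I: total draws C(12,3) = 220; favorable C(6,3) = 20; P = 1/11; answer 1/11
Part II: S1 = 1/11; threaded value p + q = 12; c = 19497; 19497 = 3 * 67 * 97; sigma = (1 + 3) * (1 + 67) * (1 + 97) = 4 * 68 * 98 = 26656; answer 26656
Part III: S2 = 26656; w = 11; 6*(11)^4 - 6*(11)^2 - 7*(11)^1 - 4 = (87846) + (-726) + (-77) + (-4) = 87039; answer 87039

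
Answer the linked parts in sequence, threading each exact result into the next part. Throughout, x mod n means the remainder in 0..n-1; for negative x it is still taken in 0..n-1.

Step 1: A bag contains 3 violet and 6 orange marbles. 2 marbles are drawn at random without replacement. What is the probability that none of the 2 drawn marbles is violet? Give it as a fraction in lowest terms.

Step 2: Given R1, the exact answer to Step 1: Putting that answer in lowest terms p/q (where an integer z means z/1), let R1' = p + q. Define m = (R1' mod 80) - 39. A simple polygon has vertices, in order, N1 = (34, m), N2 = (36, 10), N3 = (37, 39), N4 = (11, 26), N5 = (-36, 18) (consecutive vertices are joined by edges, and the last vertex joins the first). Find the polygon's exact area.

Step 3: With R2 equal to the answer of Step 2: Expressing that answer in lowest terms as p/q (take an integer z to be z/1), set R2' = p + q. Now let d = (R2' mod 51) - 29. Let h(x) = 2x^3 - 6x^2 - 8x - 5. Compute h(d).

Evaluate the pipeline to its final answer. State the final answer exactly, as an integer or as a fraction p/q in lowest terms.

Step 1: total draws C(9,2) = 36; favorable C(6,2) = 15; P = 5/12; answer 5/12
Step 2: R1 = 5/12; threaded value p + q = 17; m = -22; cross terms: (34*10 - 36*-22)=1132, (36*39 - 37*10)=1034, (37*26 - 11*39)=533, (11*18 - -36*26)=1134, (-36*-22 - 34*18)=180; twice the area = |4013| = 4013; area = 4013/2; answer 4013/2
Step 3: R2 = 4013/2; threaded value p + q = 4015; d = 8; 2*(8)^3 - 6*(8)^2 - 8*(8)^1 - 5 = (1024) + (-384) + (-64) + (-5) = 571; answer 571

571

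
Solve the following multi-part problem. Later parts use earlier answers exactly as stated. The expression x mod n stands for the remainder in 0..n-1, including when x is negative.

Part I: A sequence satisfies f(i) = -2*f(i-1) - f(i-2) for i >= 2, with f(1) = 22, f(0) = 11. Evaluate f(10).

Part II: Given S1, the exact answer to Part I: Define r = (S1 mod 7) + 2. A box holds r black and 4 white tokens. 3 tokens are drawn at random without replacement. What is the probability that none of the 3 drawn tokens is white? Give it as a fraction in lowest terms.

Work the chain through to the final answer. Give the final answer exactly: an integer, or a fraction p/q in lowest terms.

Part I: f(2) = -2*(22) - 1*(11) = -55; iterating: f(2)=-55, f(3)=88, f(4)=-121, f(5)=154, f(6)=-187, f(7)=220, f(8)=-253, f(9)=286, f(10)=-319; answer -319
Part II: S1 = -319; r = 5; total draws C(9,3) = 84; favorable C(5,3) = 10; P = 5/42; answer 5/42

5/42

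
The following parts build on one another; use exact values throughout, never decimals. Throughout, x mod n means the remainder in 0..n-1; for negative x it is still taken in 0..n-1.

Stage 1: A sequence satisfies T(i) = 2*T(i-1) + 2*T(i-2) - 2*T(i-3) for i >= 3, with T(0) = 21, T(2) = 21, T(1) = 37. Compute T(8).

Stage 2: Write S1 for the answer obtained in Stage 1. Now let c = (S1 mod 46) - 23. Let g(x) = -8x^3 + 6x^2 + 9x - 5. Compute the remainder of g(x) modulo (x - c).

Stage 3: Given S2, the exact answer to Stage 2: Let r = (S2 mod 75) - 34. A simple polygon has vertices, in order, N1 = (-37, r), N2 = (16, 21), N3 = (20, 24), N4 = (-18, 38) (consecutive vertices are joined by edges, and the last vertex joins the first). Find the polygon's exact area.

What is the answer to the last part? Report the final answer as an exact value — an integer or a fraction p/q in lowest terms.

493/2

Stage 1: T(3) = 2*(21) + 2*(37) - 2*(21) = 74; iterating: T(3)=74, T(4)=116, T(5)=338, T(6)=760, T(7)=1964, T(8)=4772; answer 4772
Stage 2: S1 = 4772; c = 11; remainder = value at the root: -8*(11)^3 + 6*(11)^2 + 9*(11)^1 - 5 = (-10648) + (726) + (99) + (-5) = -9828; answer -9828
Stage 3: S2 = -9828; r = 38; cross terms: (-37*21 - 16*38)=-1385, (16*24 - 20*21)=-36, (20*38 - -18*24)=1192, (-18*38 - -37*38)=722; twice the area = |493| = 493; area = 493/2; answer 493/2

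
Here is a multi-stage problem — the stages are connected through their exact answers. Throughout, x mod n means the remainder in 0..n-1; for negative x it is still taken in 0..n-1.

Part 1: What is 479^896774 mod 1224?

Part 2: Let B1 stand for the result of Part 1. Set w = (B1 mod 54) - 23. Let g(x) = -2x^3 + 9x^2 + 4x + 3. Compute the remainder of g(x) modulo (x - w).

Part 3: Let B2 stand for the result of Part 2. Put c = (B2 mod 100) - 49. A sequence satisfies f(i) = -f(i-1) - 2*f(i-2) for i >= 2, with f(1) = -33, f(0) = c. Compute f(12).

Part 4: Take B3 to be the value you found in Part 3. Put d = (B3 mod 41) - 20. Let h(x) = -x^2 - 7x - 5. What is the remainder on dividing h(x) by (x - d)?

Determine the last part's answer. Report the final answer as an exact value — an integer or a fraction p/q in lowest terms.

Part 1: squarings mod 1224: 479^1=479, 479^2=553, 479^4=1033, 479^8=985, 479^16=817, 479^32=409, 479^64=817, 479^128=409, 479^256=817, 479^512=409, 479^1024=817, 479^2048=409, 479^4096=817, 479^8192=409, 479^16384=817, 479^32768=409, 479^65536=817, 479^131072=409, 479^262144=817, 479^524288=409; 479^896774 = 479^2 * 479^4 * 479^256 * 479^512 * 479^1024 * 479^2048 * 479^8192 * 479^32768 * 479^65536 * 479^262144 * 479^524288 = 49 (mod 1224); answer 49
Part 2: B1 = 49; w = 26; remainder = value at the root: -2*(26)^3 + 9*(26)^2 + 4*(26)^1 + 3 = (-35152) + (6084) + (104) + (3) = -28961; answer -28961
Part 3: B2 = -28961; c = -10; f(2) = -1*(-33) - 2*(-10) = 53; iterating: f(2)=53, f(3)=13, f(4)=-119, f(5)=93, f(6)=145, f(7)=-331, f(8)=41, f(9)=621, f(10)=-703, f(11)=-539, f(12)=1945; answer 1945
Part 4: B3 = 1945; d = -2; remainder = value at the root: -1*(-2)^2 - 7*(-2)^1 - 5 = (-4) + (14) + (-5) = 5; answer 5

5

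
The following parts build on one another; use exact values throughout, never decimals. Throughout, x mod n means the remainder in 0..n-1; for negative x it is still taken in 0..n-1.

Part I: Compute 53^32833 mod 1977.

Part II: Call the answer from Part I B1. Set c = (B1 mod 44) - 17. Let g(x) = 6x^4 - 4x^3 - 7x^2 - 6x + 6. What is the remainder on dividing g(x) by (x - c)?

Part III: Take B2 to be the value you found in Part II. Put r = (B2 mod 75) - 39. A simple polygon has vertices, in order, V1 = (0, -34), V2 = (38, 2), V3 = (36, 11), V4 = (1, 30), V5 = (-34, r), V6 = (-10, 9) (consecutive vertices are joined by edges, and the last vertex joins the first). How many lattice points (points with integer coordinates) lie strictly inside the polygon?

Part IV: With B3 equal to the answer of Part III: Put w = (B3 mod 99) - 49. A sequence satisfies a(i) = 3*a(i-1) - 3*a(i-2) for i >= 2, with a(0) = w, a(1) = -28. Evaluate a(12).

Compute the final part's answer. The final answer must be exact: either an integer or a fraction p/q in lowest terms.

Part I: squarings mod 1977: 53^1=53, 53^2=832, 53^4=274, 53^8=1927, 53^16=523, 53^32=703, 53^64=1936, 53^128=1681, 53^256=628, 53^512=961, 53^1024=262, 53^2048=1426, 53^4096=1120, 53^8192=982, 53^16384=1525, 53^32768=673; 53^32833 = 53^1 * 53^64 * 53^32768 = 551 (mod 1977); answer 551
Part II: B1 = 551; c = 6; remainder = value at the root: 6*(6)^4 - 4*(6)^3 - 7*(6)^2 - 6*(6)^1 + 6 = (7776) + (-864) + (-252) + (-36) + (6) = 6630; answer 6630
Part III: B2 = 6630; r = -9; cross terms: (0*2 - 38*-34)=1292, (38*11 - 36*2)=346, (36*30 - 1*11)=1069, (1*-9 - -34*30)=1011, (-34*9 - -10*-9)=-396, (-10*-34 - 0*9)=340; twice the area = |3662| = 3662; area = 1831; boundary points = 2 + 1 + 1 + 1 + 6 + 1 = 12; strictly interior points = area - boundary/2 + 1 = 1826; answer 1826
Part IV: B3 = 1826; w = -5; a(2) = 3*(-28) - 3*(-5) = -69; iterating: a(2)=-69, a(3)=-123, a(4)=-162, a(5)=-117, a(6)=135, a(7)=756, a(8)=1863, a(9)=3321, a(10)=4374, a(11)=3159, a(12)=-3645; answer -3645

-3645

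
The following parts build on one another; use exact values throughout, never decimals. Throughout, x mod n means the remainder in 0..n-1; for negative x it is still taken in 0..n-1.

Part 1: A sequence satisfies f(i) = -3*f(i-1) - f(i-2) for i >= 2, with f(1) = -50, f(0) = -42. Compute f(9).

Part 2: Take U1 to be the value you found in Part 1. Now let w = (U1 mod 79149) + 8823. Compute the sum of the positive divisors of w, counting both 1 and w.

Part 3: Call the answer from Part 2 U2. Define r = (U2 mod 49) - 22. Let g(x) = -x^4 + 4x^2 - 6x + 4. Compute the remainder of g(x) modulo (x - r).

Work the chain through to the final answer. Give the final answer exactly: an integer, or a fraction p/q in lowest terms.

-232184

Part 1: f(2) = -3*(-50) - 1*(-42) = 192; iterating: f(2)=192, f(3)=-526, f(4)=1386, f(5)=-3632, f(6)=9510, f(7)=-24898, f(8)=65184, f(9)=-170654; answer -170654
Part 2: U1 = -170654; w = 75616; 75616 = 2^5 * 17 * 139; sigma = (1 + 2 + 4 + 8 + 16 + 32) * (1 + 17) * (1 + 139) = 63 * 18 * 140 = 158760; answer 158760
Part 3: U2 = 158760; r = -22; remainder = value at the root: -1*(-22)^4 + 4*(-22)^2 - 6*(-22)^1 + 4 = (-234256) + (1936) + (132) + (4) = -232184; answer -232184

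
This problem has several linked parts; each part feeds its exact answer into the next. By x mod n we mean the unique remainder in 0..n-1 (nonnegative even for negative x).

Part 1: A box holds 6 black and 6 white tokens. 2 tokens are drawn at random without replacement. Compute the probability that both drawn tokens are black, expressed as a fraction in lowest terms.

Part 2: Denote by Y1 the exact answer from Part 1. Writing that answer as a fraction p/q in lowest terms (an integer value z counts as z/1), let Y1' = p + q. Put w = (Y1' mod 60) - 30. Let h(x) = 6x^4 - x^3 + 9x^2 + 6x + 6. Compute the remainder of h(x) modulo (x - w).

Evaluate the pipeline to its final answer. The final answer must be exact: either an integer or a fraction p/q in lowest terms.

Part 1: total draws C(12,2) = 66; favorable C(6,2) = 15; P = 5/22; answer 5/22
Part 2: Y1 = 5/22; threaded value p + q = 27; w = -3; remainder = value at the root: 6*(-3)^4 - 1*(-3)^3 + 9*(-3)^2 + 6*(-3)^1 + 6 = (486) + (27) + (81) + (-18) + (6) = 582; answer 582

582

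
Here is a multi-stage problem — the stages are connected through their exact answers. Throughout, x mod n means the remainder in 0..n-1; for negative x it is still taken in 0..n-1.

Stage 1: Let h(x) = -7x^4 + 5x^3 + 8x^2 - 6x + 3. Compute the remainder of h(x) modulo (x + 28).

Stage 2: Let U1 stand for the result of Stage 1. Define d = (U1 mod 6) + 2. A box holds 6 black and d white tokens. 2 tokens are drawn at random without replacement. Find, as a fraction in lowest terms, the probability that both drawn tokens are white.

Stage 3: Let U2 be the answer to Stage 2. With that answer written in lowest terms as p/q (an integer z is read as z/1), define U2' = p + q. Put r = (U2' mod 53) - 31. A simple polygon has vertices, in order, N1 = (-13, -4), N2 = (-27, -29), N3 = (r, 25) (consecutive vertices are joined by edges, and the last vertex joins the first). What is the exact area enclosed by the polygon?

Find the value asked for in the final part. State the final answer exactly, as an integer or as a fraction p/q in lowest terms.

Stage 1: remainder = value at the root: -7*(-28)^4 + 5*(-28)^3 + 8*(-28)^2 - 6*(-28)^1 + 3 = (-4302592) + (-109760) + (6272) + (168) + (3) = -4405909; answer -4405909
Stage 2: U1 = -4405909; d = 7; total draws C(13,2) = 78; favorable C(7,2) = 21; P = 7/26; answer 7/26
Stage 3: U2 = 7/26; threaded value p + q = 33; r = 2; cross terms: (-13*-29 - -27*-4)=269, (-27*25 - 2*-29)=-617, (2*-4 - -13*25)=317; twice the area = |-31| = 31; area = 31/2; answer 31/2

31/2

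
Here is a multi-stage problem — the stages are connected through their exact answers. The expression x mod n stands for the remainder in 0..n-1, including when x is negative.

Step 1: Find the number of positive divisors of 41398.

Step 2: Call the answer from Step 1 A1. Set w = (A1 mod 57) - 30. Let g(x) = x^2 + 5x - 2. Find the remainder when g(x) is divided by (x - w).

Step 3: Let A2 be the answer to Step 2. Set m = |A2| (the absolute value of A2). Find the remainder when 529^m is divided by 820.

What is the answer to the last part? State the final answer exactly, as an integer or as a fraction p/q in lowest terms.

221

Step 1: 41398 = 2 * 7 * 2957; number of divisors = (1+1) * (1+1) * (1+1) = 8; answer 8
Step 2: A1 = 8; w = -22; remainder = value at the root: 1*(-22)^2 + 5*(-22)^1 - 2 = (484) + (-110) + (-2) = 372; answer 372
Step 3: A2 = 372; m = 372; squarings mod 820: 529^1=529, 529^2=221, 529^4=461, 529^8=141, 529^16=201, 529^32=221, 529^64=461, 529^128=141, 529^256=201; 529^372 = 529^4 * 529^16 * 529^32 * 529^64 * 529^256 = 221 (mod 820); answer 221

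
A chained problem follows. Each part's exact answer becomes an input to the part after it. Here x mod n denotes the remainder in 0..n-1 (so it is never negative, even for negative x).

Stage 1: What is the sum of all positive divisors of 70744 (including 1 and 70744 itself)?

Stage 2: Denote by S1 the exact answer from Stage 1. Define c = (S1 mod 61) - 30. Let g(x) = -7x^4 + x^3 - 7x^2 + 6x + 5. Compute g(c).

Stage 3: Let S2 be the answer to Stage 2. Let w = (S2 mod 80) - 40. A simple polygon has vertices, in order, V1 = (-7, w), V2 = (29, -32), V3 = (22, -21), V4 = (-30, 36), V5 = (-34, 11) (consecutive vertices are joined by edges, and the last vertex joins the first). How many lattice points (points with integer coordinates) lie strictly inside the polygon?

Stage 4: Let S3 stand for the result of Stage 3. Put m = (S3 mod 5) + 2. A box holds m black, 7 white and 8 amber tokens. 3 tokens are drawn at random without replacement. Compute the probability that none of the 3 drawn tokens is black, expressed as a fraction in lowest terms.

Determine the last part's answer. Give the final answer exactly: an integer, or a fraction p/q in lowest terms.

Stage 1: 70744 = 2^3 * 37 * 239; sigma = (1 + 2 + 4 + 8) * (1 + 37) * (1 + 239) = 15 * 38 * 240 = 136800; answer 136800
Stage 2: S1 = 136800; c = 8; -7*(8)^4 + 1*(8)^3 - 7*(8)^2 + 6*(8)^1 + 5 = (-28672) + (512) + (-448) + (48) + (5) = -28555; answer -28555
Stage 3: S2 = -28555; w = -35; cross terms: (-7*-32 - 29*-35)=1239, (29*-21 - 22*-32)=95, (22*36 - -30*-21)=162, (-30*11 - -34*36)=894, (-34*-35 - -7*11)=1267; twice the area = |3657| = 3657; area = 3657/2; boundary points = 3 + 1 + 1 + 1 + 1 = 7; strictly interior points = area - boundary/2 + 1 = 1826; answer 1826
Stage 4: S3 = 1826; m = 3; total draws C(18,3) = 816; favorable C(15,3) = 455; P = 455/816; answer 455/816

455/816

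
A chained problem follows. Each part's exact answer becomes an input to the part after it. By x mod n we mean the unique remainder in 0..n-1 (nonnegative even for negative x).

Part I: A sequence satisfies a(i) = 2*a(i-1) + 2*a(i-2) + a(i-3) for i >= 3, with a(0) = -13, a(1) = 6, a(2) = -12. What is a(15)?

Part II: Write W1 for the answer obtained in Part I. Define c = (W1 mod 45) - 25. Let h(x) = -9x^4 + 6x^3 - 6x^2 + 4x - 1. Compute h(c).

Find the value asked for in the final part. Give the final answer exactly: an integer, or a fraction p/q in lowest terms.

Part I: a(3) = 2*(-12) + 2*(6) + 1*(-13) = -25; iterating: a(3)=-25, a(4)=-68, a(5)=-198, a(6)=-557, a(7)=-1578, a(8)=-4468, a(9)=-12649, a(10)=-35812, a(11)=-101390, a(12)=-287053, a(13)=-812698, a(14)=-2300892, a(15)=-6514233; answer -6514233
Part II: W1 = -6514233; c = -13; -9*(-13)^4 + 6*(-13)^3 - 6*(-13)^2 + 4*(-13)^1 - 1 = (-257049) + (-13182) + (-1014) + (-52) + (-1) = -271298; answer -271298

-271298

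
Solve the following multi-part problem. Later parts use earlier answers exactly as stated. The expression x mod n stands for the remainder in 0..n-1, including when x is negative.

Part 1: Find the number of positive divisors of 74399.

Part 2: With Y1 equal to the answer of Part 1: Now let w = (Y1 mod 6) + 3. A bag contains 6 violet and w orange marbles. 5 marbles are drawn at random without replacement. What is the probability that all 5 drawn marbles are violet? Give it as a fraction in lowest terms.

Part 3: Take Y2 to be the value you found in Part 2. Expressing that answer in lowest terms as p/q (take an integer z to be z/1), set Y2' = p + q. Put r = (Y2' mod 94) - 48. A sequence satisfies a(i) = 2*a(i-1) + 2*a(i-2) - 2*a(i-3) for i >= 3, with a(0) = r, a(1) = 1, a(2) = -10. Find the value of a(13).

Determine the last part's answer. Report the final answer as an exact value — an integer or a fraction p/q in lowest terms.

Part 1: 74399 = 13 * 59 * 97; number of divisors = (1+1) * (1+1) * (1+1) = 8; answer 8
Part 2: Y1 = 8; w = 5; total draws C(11,5) = 462; favorable C(6,5) = 6; P = 1/77; answer 1/77
Part 3: Y2 = 1/77; threaded value p + q = 78; r = 30; a(3) = 2*(-10) + 2*(1) - 2*(30) = -78; iterating: a(3)=-78, a(4)=-178, a(5)=-492, a(6)=-1184, a(7)=-2996, a(8)=-7376, a(9)=-18376, a(10)=-45512, a(11)=-113024, a(12)=-280320, a(13)=-695664; answer -695664

-695664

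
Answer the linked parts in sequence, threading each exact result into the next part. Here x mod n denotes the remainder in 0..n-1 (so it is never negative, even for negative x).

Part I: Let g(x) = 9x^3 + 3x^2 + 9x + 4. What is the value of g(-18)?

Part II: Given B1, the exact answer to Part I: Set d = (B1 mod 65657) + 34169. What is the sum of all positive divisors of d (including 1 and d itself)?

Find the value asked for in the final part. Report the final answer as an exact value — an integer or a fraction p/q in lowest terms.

97440

Part I: 9*(-18)^3 + 3*(-18)^2 + 9*(-18)^1 + 4 = (-52488) + (972) + (-162) + (4) = -51674; answer -51674
Part II: B1 = -51674; d = 48152; 48152 = 2^3 * 13 * 463; sigma = (1 + 2 + 4 + 8) * (1 + 13) * (1 + 463) = 15 * 14 * 464 = 97440; answer 97440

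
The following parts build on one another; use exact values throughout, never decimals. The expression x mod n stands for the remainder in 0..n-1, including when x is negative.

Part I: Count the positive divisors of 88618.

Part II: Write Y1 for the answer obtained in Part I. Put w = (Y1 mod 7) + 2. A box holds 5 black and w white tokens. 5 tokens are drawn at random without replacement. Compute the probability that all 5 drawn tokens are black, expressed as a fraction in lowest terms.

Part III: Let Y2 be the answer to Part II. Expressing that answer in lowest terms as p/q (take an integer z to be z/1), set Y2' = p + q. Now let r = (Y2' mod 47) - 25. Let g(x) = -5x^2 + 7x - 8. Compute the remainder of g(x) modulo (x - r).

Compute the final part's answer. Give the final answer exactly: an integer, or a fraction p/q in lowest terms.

-1238

Part I: 88618 = 2 * 59 * 751; number of divisors = (1+1) * (1+1) * (1+1) = 8; answer 8
Part II: Y1 = 8; w = 3; total draws C(8,5) = 56; favorable C(5,5) = 1; P = 1/56; answer 1/56
Part III: Y2 = 1/56; threaded value p + q = 57; r = -15; remainder = value at the root: -5*(-15)^2 + 7*(-15)^1 - 8 = (-1125) + (-105) + (-8) = -1238; answer -1238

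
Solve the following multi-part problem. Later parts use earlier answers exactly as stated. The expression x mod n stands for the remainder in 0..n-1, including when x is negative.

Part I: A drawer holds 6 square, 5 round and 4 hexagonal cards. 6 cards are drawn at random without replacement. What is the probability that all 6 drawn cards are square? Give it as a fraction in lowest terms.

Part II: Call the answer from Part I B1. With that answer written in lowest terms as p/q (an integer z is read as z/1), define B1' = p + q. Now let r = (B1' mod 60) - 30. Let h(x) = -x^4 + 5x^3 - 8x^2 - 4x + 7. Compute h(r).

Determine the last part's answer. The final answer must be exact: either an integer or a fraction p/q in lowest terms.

-681

Part I: total draws C(15,6) = 5005; favorable C(6,6) = 1; P = 1/5005; answer 1/5005
Part II: B1 = 1/5005; threaded value p + q = 5006; r = -4; -1*(-4)^4 + 5*(-4)^3 - 8*(-4)^2 - 4*(-4)^1 + 7 = (-256) + (-320) + (-128) + (16) + (7) = -681; answer -681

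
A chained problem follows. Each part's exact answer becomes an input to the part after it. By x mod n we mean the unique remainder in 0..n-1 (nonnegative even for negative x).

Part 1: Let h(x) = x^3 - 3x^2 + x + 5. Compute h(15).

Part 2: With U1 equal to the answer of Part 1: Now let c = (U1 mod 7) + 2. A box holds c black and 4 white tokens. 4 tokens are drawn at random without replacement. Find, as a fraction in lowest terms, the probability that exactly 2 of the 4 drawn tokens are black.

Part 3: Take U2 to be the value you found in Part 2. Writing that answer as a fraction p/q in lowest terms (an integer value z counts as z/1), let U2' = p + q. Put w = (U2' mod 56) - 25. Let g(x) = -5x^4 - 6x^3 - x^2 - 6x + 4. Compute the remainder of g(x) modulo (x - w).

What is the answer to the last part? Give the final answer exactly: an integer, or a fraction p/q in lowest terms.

-233006

Part 1: 1*(15)^3 - 3*(15)^2 + 1*(15)^1 + 5 = (3375) + (-675) + (15) + (5) = 2720; answer 2720
Part 2: U1 = 2720; c = 6; total draws C(10,4) = 210; favorable C(6,2)*C(4,2) = 90; P = 3/7; answer 3/7
Part 3: U2 = 3/7; threaded value p + q = 10; w = -15; remainder = value at the root: -5*(-15)^4 - 6*(-15)^3 - 1*(-15)^2 - 6*(-15)^1 + 4 = (-253125) + (20250) + (-225) + (90) + (4) = -233006; answer -233006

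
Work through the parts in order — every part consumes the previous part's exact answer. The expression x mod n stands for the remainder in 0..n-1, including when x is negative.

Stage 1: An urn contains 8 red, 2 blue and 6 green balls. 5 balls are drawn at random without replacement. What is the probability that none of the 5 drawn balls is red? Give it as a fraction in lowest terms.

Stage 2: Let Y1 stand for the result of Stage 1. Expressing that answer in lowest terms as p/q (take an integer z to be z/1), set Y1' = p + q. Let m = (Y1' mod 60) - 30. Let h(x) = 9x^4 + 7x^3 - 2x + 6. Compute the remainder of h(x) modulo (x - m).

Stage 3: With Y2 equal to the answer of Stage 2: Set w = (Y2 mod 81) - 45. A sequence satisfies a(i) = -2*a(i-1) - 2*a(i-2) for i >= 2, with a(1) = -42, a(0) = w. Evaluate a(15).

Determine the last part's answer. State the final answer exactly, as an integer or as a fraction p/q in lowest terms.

14848

Stage 1: total draws C(16,5) = 4368; favorable C(8,5) = 56; P = 1/78; answer 1/78
Stage 2: Y1 = 1/78; threaded value p + q = 79; m = -11; remainder = value at the root: 9*(-11)^4 + 7*(-11)^3 - 2*(-11)^1 + 6 = (131769) + (-9317) + (22) + (6) = 122480; answer 122480
Stage 3: Y2 = 122480; w = -37; a(2) = -2*(-42) - 2*(-37) = 158; iterating: a(2)=158, a(3)=-232, a(4)=148, a(5)=168, a(6)=-632, a(7)=928, a(8)=-592, a(9)=-672, a(10)=2528, a(11)=-3712, a(12)=2368, a(13)=2688, a(14)=-10112, a(15)=14848; answer 14848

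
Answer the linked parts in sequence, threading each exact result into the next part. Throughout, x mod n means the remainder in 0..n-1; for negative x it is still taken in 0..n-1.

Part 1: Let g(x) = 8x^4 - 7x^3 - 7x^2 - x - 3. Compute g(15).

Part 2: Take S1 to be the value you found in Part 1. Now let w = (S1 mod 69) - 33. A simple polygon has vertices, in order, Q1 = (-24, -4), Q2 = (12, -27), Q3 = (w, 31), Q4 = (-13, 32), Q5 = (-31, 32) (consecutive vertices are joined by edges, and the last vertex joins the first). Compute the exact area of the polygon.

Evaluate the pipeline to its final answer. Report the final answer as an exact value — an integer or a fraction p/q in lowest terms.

673

Part 1: 8*(15)^4 - 7*(15)^3 - 7*(15)^2 - 1*(15)^1 - 3 = (405000) + (-23625) + (-1575) + (-15) + (-3) = 379782; answer 379782
Part 2: S1 = 379782; w = -27; cross terms: (-24*-27 - 12*-4)=696, (12*31 - -27*-27)=-357, (-27*32 - -13*31)=-461, (-13*32 - -31*32)=576, (-31*-4 - -24*32)=892; twice the area = |1346| = 1346; area = 673; answer 673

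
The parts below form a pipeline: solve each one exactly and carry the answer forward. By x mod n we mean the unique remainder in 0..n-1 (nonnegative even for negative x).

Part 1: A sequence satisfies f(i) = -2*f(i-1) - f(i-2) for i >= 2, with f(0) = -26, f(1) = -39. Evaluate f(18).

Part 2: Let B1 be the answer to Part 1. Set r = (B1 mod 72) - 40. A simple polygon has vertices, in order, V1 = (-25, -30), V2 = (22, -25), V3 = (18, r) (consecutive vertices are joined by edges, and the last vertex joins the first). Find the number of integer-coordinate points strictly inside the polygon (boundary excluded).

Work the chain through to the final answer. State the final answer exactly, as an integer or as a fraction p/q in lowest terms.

1161

Part 1: f(2) = -2*(-39) - 1*(-26) = 104; iterating: f(2)=104, f(3)=-169, f(4)=234, f(5)=-299, f(6)=364, f(7)=-429, f(8)=494, f(9)=-559, f(10)=624, f(11)=-689, f(12)=754, f(13)=-819, f(14)=884, f(15)=-949, f(16)=1014, f(17)=-1079, f(18)=1144; answer 1144
Part 2: B1 = 1144; r = 24; cross terms: (-25*-25 - 22*-30)=1285, (22*24 - 18*-25)=978, (18*-30 - -25*24)=60; twice the area = |2323| = 2323; area = 2323/2; boundary points = 1 + 1 + 1 = 3; strictly interior points = area - boundary/2 + 1 = 1161; answer 1161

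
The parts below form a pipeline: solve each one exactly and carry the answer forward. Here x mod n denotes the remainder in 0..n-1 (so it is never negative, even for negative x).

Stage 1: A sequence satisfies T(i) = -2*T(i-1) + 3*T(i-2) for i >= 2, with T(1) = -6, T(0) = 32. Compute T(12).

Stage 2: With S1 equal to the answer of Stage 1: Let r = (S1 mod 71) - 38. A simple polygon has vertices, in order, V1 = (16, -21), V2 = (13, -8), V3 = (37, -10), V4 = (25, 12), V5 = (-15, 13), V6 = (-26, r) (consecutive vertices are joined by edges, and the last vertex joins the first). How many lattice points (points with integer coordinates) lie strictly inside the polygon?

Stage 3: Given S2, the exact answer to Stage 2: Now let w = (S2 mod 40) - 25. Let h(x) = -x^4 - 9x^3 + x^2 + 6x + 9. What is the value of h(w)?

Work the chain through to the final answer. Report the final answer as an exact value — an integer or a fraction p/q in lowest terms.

504

Stage 1: T(2) = -2*(-6) + 3*(32) = 108; iterating: T(2)=108, T(3)=-234, T(4)=792, T(5)=-2286, T(6)=6948, T(7)=-20754, T(8)=62352, T(9)=-186966, T(10)=560988, T(11)=-1682874, T(12)=5048712; answer 5048712
Stage 2: S1 = 5048712; r = 6; cross terms: (16*-8 - 13*-21)=145, (13*-10 - 37*-8)=166, (37*12 - 25*-10)=694, (25*13 - -15*12)=505, (-15*6 - -26*13)=248, (-26*-21 - 16*6)=450; twice the area = |2208| = 2208; area = 1104; boundary points = 1 + 2 + 2 + 1 + 1 + 3 = 10; strictly interior points = area - boundary/2 + 1 = 1100; answer 1100
Stage 3: S2 = 1100; w = -5; -1*(-5)^4 - 9*(-5)^3 + 1*(-5)^2 + 6*(-5)^1 + 9 = (-625) + (1125) + (25) + (-30) + (9) = 504; answer 504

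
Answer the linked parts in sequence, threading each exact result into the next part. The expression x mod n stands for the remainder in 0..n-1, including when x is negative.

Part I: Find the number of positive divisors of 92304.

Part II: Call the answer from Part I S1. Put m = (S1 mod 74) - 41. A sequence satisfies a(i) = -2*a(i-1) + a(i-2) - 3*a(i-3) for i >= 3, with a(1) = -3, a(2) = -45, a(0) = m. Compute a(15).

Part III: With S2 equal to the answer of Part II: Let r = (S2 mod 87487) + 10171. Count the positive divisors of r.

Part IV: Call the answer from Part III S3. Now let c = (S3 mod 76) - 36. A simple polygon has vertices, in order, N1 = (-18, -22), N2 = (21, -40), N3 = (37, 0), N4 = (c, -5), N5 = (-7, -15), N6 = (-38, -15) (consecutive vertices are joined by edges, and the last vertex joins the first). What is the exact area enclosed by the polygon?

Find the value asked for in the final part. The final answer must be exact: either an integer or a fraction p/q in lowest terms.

Part I: 92304 = 2^4 * 3^2 * 641; number of divisors = (4+1) * (2+1) * (1+1) = 30; answer 30
Part II: S1 = 30; m = -11; a(3) = -2*(-45) + 1*(-3) - 3*(-11) = 120; iterating: a(3)=120, a(4)=-276, a(5)=807, a(6)=-2250, a(7)=6135, a(8)=-16941, a(9)=46767, a(10)=-128880, a(11)=355350, a(12)=-979881, a(13)=2701752, a(14)=-7449435, a(15)=20540265; answer 20540265
Part III: S2 = 20540265; r = 78478; 78478 = 2 * 39239; number of divisors = (1+1) * (1+1) = 4; answer 4
Part IV: S3 = 4; c = -32; cross terms: (-18*-40 - 21*-22)=1182, (21*0 - 37*-40)=1480, (37*-5 - -32*0)=-185, (-32*-15 - -7*-5)=445, (-7*-15 - -38*-15)=-465, (-38*-22 - -18*-15)=566; twice the area = |3023| = 3023; area = 3023/2; answer 3023/2

3023/2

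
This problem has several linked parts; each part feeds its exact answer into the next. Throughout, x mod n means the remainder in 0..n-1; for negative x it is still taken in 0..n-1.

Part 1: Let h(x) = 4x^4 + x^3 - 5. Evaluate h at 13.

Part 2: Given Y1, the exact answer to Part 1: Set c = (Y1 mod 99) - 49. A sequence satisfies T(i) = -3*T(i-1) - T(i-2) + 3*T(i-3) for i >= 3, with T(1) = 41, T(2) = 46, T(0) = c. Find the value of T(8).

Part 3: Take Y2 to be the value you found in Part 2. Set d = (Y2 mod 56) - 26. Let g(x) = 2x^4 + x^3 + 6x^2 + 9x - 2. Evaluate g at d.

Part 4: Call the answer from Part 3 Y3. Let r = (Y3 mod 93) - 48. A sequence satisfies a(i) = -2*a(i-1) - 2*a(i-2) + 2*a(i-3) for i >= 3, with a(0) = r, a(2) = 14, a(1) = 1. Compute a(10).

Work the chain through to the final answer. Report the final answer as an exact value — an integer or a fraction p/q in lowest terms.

Part 1: 4*(13)^4 + 1*(13)^3 - 5 = (114244) + (2197) + (-5) = 116436; answer 116436
Part 2: Y1 = 116436; c = -37; T(3) = -3*(46) - 1*(41) + 3*(-37) = -290; iterating: T(3)=-290, T(4)=947, T(5)=-2413, T(6)=5422, T(7)=-11012, T(8)=20375; answer 20375
Part 3: Y2 = 20375; d = 21; 2*(21)^4 + 1*(21)^3 + 6*(21)^2 + 9*(21)^1 - 2 = (388962) + (9261) + (2646) + (189) + (-2) = 401056; answer 401056
Part 4: Y3 = 401056; r = -8; a(3) = -2*(14) - 2*(1) + 2*(-8) = -46; iterating: a(3)=-46, a(4)=66, a(5)=-12, a(6)=-200, a(7)=556, a(8)=-736, a(9)=-40, a(10)=2664; answer 2664

2664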